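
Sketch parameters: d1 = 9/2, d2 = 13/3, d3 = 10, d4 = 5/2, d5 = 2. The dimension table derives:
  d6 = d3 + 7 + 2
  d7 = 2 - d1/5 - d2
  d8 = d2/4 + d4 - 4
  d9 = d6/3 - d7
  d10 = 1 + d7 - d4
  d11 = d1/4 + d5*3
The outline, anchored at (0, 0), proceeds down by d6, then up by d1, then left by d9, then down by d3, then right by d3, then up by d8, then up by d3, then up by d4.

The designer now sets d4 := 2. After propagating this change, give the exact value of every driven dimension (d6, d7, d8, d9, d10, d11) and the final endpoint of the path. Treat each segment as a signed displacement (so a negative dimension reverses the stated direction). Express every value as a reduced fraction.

d6 = 19
d7 = -97/30
d8 = -11/12
d9 = 287/30
d10 = -127/30
d11 = 57/8
endpoint = (13/30, -161/12)

Apply edit: d4 := 2
  d6 = d3 + 7 + 2 = 19
  d7 = 2 - d1/5 - d2 = -97/30
  d8 = d2/4 + d4 - 4 = -11/12
  d9 = d6/3 - d7 = 287/30
  d10 = 1 + d7 - d4 = -127/30
  d11 = d1/4 + d5*3 = 57/8
Walk from origin (0, 0):
  seg 1: down by d6 = 19 → (0, -19)
  seg 2: up by d1 = 9/2 → (0, -29/2)
  seg 3: left by d9 = 287/30 → (-287/30, -29/2)
  seg 4: down by d3 = 10 → (-287/30, -49/2)
  seg 5: right by d3 = 10 → (13/30, -49/2)
  seg 6: up by d8 = -11/12 → (13/30, -305/12)
  seg 7: up by d3 = 10 → (13/30, -185/12)
  seg 8: up by d4 = 2 → (13/30, -161/12)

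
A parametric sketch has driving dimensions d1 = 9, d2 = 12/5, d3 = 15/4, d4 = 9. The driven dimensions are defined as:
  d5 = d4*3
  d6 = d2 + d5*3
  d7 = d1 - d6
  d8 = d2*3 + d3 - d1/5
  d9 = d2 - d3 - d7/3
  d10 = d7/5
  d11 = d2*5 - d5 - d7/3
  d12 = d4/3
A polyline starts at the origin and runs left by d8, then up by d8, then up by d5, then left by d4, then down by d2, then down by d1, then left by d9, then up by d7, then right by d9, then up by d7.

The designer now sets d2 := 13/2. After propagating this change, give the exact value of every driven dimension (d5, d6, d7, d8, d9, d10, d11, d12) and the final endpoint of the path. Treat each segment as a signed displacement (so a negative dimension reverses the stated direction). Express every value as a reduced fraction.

Apply edit: d2 := 13/2
  d5 = d4*3 = 27
  d6 = d2 + d5*3 = 175/2
  d7 = d1 - d6 = -157/2
  d8 = d2*3 + d3 - d1/5 = 429/20
  d9 = d2 - d3 - d7/3 = 347/12
  d10 = d7/5 = -157/10
  d11 = d2*5 - d5 - d7/3 = 95/3
  d12 = d4/3 = 3
Walk from origin (0, 0):
  seg 1: left by d8 = 429/20 → (-429/20, 0)
  seg 2: up by d8 = 429/20 → (-429/20, 429/20)
  seg 3: up by d5 = 27 → (-429/20, 969/20)
  seg 4: left by d4 = 9 → (-609/20, 969/20)
  seg 5: down by d2 = 13/2 → (-609/20, 839/20)
  seg 6: down by d1 = 9 → (-609/20, 659/20)
  seg 7: left by d9 = 347/12 → (-1781/30, 659/20)
  seg 8: up by d7 = -157/2 → (-1781/30, -911/20)
  seg 9: right by d9 = 347/12 → (-609/20, -911/20)
  seg 10: up by d7 = -157/2 → (-609/20, -2481/20)

d5 = 27
d6 = 175/2
d7 = -157/2
d8 = 429/20
d9 = 347/12
d10 = -157/10
d11 = 95/3
d12 = 3
endpoint = (-609/20, -2481/20)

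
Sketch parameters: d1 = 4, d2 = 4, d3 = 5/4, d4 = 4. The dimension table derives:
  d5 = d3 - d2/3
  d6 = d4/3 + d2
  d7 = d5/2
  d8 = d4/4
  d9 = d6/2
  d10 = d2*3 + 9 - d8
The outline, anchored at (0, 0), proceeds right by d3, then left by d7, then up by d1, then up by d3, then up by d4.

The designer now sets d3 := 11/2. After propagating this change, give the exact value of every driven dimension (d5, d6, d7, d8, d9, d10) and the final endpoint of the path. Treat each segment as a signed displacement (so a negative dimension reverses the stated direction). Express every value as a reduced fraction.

Apply edit: d3 := 11/2
  d5 = d3 - d2/3 = 25/6
  d6 = d4/3 + d2 = 16/3
  d7 = d5/2 = 25/12
  d8 = d4/4 = 1
  d9 = d6/2 = 8/3
  d10 = d2*3 + 9 - d8 = 20
Walk from origin (0, 0):
  seg 1: right by d3 = 11/2 → (11/2, 0)
  seg 2: left by d7 = 25/12 → (41/12, 0)
  seg 3: up by d1 = 4 → (41/12, 4)
  seg 4: up by d3 = 11/2 → (41/12, 19/2)
  seg 5: up by d4 = 4 → (41/12, 27/2)

d5 = 25/6
d6 = 16/3
d7 = 25/12
d8 = 1
d9 = 8/3
d10 = 20
endpoint = (41/12, 27/2)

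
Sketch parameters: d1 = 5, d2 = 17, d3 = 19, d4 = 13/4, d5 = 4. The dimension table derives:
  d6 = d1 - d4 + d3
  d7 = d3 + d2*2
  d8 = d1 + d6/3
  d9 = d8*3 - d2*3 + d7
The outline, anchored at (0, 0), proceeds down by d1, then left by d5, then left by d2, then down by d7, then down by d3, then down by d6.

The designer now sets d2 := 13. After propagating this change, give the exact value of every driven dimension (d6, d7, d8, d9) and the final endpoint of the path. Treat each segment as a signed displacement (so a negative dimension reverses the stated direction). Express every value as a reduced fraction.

Apply edit: d2 := 13
  d6 = d1 - d4 + d3 = 83/4
  d7 = d3 + d2*2 = 45
  d8 = d1 + d6/3 = 143/12
  d9 = d8*3 - d2*3 + d7 = 167/4
Walk from origin (0, 0):
  seg 1: down by d1 = 5 → (0, -5)
  seg 2: left by d5 = 4 → (-4, -5)
  seg 3: left by d2 = 13 → (-17, -5)
  seg 4: down by d7 = 45 → (-17, -50)
  seg 5: down by d3 = 19 → (-17, -69)
  seg 6: down by d6 = 83/4 → (-17, -359/4)

d6 = 83/4
d7 = 45
d8 = 143/12
d9 = 167/4
endpoint = (-17, -359/4)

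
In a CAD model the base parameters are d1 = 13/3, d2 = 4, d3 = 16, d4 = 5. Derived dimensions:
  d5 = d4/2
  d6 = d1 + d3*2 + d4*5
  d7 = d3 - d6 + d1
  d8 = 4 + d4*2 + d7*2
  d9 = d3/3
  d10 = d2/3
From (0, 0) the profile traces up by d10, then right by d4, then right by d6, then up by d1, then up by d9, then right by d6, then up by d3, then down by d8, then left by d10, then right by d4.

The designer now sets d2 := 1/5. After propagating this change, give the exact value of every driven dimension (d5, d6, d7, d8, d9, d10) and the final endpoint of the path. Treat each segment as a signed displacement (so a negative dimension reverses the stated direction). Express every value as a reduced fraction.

d5 = 5/2
d6 = 184/3
d7 = -41
d8 = -68
d9 = 16/3
d10 = 1/15
endpoint = (663/5, 1406/15)

Apply edit: d2 := 1/5
  d5 = d4/2 = 5/2
  d6 = d1 + d3*2 + d4*5 = 184/3
  d7 = d3 - d6 + d1 = -41
  d8 = 4 + d4*2 + d7*2 = -68
  d9 = d3/3 = 16/3
  d10 = d2/3 = 1/15
Walk from origin (0, 0):
  seg 1: up by d10 = 1/15 → (0, 1/15)
  seg 2: right by d4 = 5 → (5, 1/15)
  seg 3: right by d6 = 184/3 → (199/3, 1/15)
  seg 4: up by d1 = 13/3 → (199/3, 22/5)
  seg 5: up by d9 = 16/3 → (199/3, 146/15)
  seg 6: right by d6 = 184/3 → (383/3, 146/15)
  seg 7: up by d3 = 16 → (383/3, 386/15)
  seg 8: down by d8 = -68 → (383/3, 1406/15)
  seg 9: left by d10 = 1/15 → (638/5, 1406/15)
  seg 10: right by d4 = 5 → (663/5, 1406/15)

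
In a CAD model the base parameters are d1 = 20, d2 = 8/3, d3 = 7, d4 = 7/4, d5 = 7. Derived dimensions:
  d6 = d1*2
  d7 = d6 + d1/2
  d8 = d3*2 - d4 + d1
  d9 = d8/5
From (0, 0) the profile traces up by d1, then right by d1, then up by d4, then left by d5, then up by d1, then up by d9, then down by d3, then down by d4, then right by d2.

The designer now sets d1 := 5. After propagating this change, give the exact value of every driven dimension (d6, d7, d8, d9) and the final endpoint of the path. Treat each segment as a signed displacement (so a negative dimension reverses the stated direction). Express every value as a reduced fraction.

Apply edit: d1 := 5
  d6 = d1*2 = 10
  d7 = d6 + d1/2 = 25/2
  d8 = d3*2 - d4 + d1 = 69/4
  d9 = d8/5 = 69/20
Walk from origin (0, 0):
  seg 1: up by d1 = 5 → (0, 5)
  seg 2: right by d1 = 5 → (5, 5)
  seg 3: up by d4 = 7/4 → (5, 27/4)
  seg 4: left by d5 = 7 → (-2, 27/4)
  seg 5: up by d1 = 5 → (-2, 47/4)
  seg 6: up by d9 = 69/20 → (-2, 76/5)
  seg 7: down by d3 = 7 → (-2, 41/5)
  seg 8: down by d4 = 7/4 → (-2, 129/20)
  seg 9: right by d2 = 8/3 → (2/3, 129/20)

d6 = 10
d7 = 25/2
d8 = 69/4
d9 = 69/20
endpoint = (2/3, 129/20)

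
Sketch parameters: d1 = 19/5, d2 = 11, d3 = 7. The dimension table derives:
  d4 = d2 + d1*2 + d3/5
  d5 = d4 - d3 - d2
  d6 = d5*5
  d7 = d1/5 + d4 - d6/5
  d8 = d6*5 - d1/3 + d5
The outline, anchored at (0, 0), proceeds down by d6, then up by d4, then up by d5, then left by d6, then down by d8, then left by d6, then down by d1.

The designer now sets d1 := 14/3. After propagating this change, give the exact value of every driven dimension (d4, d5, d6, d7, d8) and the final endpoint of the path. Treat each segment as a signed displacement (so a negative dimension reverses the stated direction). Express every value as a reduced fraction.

d4 = 326/15
d5 = 56/15
d6 = 56/3
d7 = 284/15
d8 = 4298/45
endpoint = (-112/3, -4202/45)

Apply edit: d1 := 14/3
  d4 = d2 + d1*2 + d3/5 = 326/15
  d5 = d4 - d3 - d2 = 56/15
  d6 = d5*5 = 56/3
  d7 = d1/5 + d4 - d6/5 = 284/15
  d8 = d6*5 - d1/3 + d5 = 4298/45
Walk from origin (0, 0):
  seg 1: down by d6 = 56/3 → (0, -56/3)
  seg 2: up by d4 = 326/15 → (0, 46/15)
  seg 3: up by d5 = 56/15 → (0, 34/5)
  seg 4: left by d6 = 56/3 → (-56/3, 34/5)
  seg 5: down by d8 = 4298/45 → (-56/3, -3992/45)
  seg 6: left by d6 = 56/3 → (-112/3, -3992/45)
  seg 7: down by d1 = 14/3 → (-112/3, -4202/45)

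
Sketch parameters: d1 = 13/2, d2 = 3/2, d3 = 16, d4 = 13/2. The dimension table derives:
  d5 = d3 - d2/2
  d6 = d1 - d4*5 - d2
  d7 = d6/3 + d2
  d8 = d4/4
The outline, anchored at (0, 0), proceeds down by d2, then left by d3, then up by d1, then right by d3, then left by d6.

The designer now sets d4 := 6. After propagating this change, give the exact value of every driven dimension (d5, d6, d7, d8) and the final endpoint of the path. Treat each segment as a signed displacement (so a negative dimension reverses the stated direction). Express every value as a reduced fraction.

d5 = 61/4
d6 = -25
d7 = -41/6
d8 = 3/2
endpoint = (25, 5)

Apply edit: d4 := 6
  d5 = d3 - d2/2 = 61/4
  d6 = d1 - d4*5 - d2 = -25
  d7 = d6/3 + d2 = -41/6
  d8 = d4/4 = 3/2
Walk from origin (0, 0):
  seg 1: down by d2 = 3/2 → (0, -3/2)
  seg 2: left by d3 = 16 → (-16, -3/2)
  seg 3: up by d1 = 13/2 → (-16, 5)
  seg 4: right by d3 = 16 → (0, 5)
  seg 5: left by d6 = -25 → (25, 5)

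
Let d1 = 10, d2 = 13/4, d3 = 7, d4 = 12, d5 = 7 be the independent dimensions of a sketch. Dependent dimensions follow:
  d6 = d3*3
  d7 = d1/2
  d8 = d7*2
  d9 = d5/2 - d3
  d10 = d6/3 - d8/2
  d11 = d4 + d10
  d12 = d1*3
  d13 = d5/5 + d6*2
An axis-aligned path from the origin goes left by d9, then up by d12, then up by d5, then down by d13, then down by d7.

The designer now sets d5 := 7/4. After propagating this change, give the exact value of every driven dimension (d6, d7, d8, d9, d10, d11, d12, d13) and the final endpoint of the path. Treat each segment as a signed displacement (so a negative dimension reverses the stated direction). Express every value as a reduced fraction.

d6 = 21
d7 = 5
d8 = 10
d9 = -49/8
d10 = 2
d11 = 14
d12 = 30
d13 = 847/20
endpoint = (49/8, -78/5)

Apply edit: d5 := 7/4
  d6 = d3*3 = 21
  d7 = d1/2 = 5
  d8 = d7*2 = 10
  d9 = d5/2 - d3 = -49/8
  d10 = d6/3 - d8/2 = 2
  d11 = d4 + d10 = 14
  d12 = d1*3 = 30
  d13 = d5/5 + d6*2 = 847/20
Walk from origin (0, 0):
  seg 1: left by d9 = -49/8 → (49/8, 0)
  seg 2: up by d12 = 30 → (49/8, 30)
  seg 3: up by d5 = 7/4 → (49/8, 127/4)
  seg 4: down by d13 = 847/20 → (49/8, -53/5)
  seg 5: down by d7 = 5 → (49/8, -78/5)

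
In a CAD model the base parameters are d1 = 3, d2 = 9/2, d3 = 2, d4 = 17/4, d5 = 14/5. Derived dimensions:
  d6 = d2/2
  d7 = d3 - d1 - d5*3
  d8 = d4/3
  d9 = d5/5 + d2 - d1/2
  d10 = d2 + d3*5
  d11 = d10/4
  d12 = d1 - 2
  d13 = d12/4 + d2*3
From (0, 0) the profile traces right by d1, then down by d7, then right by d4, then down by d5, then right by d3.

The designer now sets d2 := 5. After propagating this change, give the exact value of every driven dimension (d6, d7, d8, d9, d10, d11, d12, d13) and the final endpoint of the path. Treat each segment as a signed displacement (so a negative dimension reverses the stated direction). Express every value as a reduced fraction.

d6 = 5/2
d7 = -47/5
d8 = 17/12
d9 = 203/50
d10 = 15
d11 = 15/4
d12 = 1
d13 = 61/4
endpoint = (37/4, 33/5)

Apply edit: d2 := 5
  d6 = d2/2 = 5/2
  d7 = d3 - d1 - d5*3 = -47/5
  d8 = d4/3 = 17/12
  d9 = d5/5 + d2 - d1/2 = 203/50
  d10 = d2 + d3*5 = 15
  d11 = d10/4 = 15/4
  d12 = d1 - 2 = 1
  d13 = d12/4 + d2*3 = 61/4
Walk from origin (0, 0):
  seg 1: right by d1 = 3 → (3, 0)
  seg 2: down by d7 = -47/5 → (3, 47/5)
  seg 3: right by d4 = 17/4 → (29/4, 47/5)
  seg 4: down by d5 = 14/5 → (29/4, 33/5)
  seg 5: right by d3 = 2 → (37/4, 33/5)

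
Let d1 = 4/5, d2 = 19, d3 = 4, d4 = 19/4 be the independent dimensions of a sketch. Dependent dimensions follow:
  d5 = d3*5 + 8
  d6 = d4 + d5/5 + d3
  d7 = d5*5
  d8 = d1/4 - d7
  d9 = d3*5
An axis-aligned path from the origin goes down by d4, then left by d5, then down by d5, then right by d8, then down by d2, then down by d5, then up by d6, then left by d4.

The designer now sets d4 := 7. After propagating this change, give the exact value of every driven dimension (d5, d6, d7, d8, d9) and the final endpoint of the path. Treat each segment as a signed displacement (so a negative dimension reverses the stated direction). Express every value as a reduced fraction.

d5 = 28
d6 = 83/5
d7 = 140
d8 = -699/5
d9 = 20
endpoint = (-874/5, -327/5)

Apply edit: d4 := 7
  d5 = d3*5 + 8 = 28
  d6 = d4 + d5/5 + d3 = 83/5
  d7 = d5*5 = 140
  d8 = d1/4 - d7 = -699/5
  d9 = d3*5 = 20
Walk from origin (0, 0):
  seg 1: down by d4 = 7 → (0, -7)
  seg 2: left by d5 = 28 → (-28, -7)
  seg 3: down by d5 = 28 → (-28, -35)
  seg 4: right by d8 = -699/5 → (-839/5, -35)
  seg 5: down by d2 = 19 → (-839/5, -54)
  seg 6: down by d5 = 28 → (-839/5, -82)
  seg 7: up by d6 = 83/5 → (-839/5, -327/5)
  seg 8: left by d4 = 7 → (-874/5, -327/5)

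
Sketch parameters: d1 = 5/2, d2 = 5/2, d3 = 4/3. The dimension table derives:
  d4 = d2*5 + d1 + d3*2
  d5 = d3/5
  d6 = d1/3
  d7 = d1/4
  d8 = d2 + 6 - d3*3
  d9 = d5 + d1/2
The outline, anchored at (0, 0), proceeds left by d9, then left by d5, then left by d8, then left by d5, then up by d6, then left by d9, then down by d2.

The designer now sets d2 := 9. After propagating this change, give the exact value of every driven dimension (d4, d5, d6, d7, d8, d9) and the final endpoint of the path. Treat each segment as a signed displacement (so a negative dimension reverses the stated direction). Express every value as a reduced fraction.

Apply edit: d2 := 9
  d4 = d2*5 + d1 + d3*2 = 301/6
  d5 = d3/5 = 4/15
  d6 = d1/3 = 5/6
  d7 = d1/4 = 5/8
  d8 = d2 + 6 - d3*3 = 11
  d9 = d5 + d1/2 = 91/60
Walk from origin (0, 0):
  seg 1: left by d9 = 91/60 → (-91/60, 0)
  seg 2: left by d5 = 4/15 → (-107/60, 0)
  seg 3: left by d8 = 11 → (-767/60, 0)
  seg 4: left by d5 = 4/15 → (-261/20, 0)
  seg 5: up by d6 = 5/6 → (-261/20, 5/6)
  seg 6: left by d9 = 91/60 → (-437/30, 5/6)
  seg 7: down by d2 = 9 → (-437/30, -49/6)

d4 = 301/6
d5 = 4/15
d6 = 5/6
d7 = 5/8
d8 = 11
d9 = 91/60
endpoint = (-437/30, -49/6)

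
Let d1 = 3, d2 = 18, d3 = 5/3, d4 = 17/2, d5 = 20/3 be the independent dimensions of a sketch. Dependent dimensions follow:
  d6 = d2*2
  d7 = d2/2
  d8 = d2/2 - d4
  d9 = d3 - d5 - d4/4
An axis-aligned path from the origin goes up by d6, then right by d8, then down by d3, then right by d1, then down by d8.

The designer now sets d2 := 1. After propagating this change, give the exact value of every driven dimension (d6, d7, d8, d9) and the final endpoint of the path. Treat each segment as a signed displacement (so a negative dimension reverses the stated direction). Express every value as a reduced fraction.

Apply edit: d2 := 1
  d6 = d2*2 = 2
  d7 = d2/2 = 1/2
  d8 = d2/2 - d4 = -8
  d9 = d3 - d5 - d4/4 = -57/8
Walk from origin (0, 0):
  seg 1: up by d6 = 2 → (0, 2)
  seg 2: right by d8 = -8 → (-8, 2)
  seg 3: down by d3 = 5/3 → (-8, 1/3)
  seg 4: right by d1 = 3 → (-5, 1/3)
  seg 5: down by d8 = -8 → (-5, 25/3)

d6 = 2
d7 = 1/2
d8 = -8
d9 = -57/8
endpoint = (-5, 25/3)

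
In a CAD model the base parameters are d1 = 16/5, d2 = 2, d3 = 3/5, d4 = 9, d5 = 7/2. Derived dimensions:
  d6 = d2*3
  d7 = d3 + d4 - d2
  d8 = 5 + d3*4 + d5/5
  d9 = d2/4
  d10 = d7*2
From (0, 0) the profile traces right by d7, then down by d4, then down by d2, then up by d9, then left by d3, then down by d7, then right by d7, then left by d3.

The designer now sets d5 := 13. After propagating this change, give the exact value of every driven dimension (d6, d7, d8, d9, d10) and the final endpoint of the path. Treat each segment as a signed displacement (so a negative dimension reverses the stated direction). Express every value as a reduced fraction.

Apply edit: d5 := 13
  d6 = d2*3 = 6
  d7 = d3 + d4 - d2 = 38/5
  d8 = 5 + d3*4 + d5/5 = 10
  d9 = d2/4 = 1/2
  d10 = d7*2 = 76/5
Walk from origin (0, 0):
  seg 1: right by d7 = 38/5 → (38/5, 0)
  seg 2: down by d4 = 9 → (38/5, -9)
  seg 3: down by d2 = 2 → (38/5, -11)
  seg 4: up by d9 = 1/2 → (38/5, -21/2)
  seg 5: left by d3 = 3/5 → (7, -21/2)
  seg 6: down by d7 = 38/5 → (7, -181/10)
  seg 7: right by d7 = 38/5 → (73/5, -181/10)
  seg 8: left by d3 = 3/5 → (14, -181/10)

d6 = 6
d7 = 38/5
d8 = 10
d9 = 1/2
d10 = 76/5
endpoint = (14, -181/10)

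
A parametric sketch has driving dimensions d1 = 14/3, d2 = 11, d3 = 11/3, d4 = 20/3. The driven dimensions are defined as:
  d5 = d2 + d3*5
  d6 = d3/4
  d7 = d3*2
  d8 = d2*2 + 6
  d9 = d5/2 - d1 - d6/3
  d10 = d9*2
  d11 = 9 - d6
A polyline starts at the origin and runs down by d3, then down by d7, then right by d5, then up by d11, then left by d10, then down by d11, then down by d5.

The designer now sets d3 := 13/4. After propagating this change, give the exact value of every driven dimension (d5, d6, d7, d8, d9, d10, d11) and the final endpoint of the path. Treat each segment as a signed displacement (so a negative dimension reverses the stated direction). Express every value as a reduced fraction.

d5 = 109/4
d6 = 13/16
d7 = 13/2
d8 = 28
d9 = 139/16
d10 = 139/8
d11 = 131/16
endpoint = (79/8, -37)

Apply edit: d3 := 13/4
  d5 = d2 + d3*5 = 109/4
  d6 = d3/4 = 13/16
  d7 = d3*2 = 13/2
  d8 = d2*2 + 6 = 28
  d9 = d5/2 - d1 - d6/3 = 139/16
  d10 = d9*2 = 139/8
  d11 = 9 - d6 = 131/16
Walk from origin (0, 0):
  seg 1: down by d3 = 13/4 → (0, -13/4)
  seg 2: down by d7 = 13/2 → (0, -39/4)
  seg 3: right by d5 = 109/4 → (109/4, -39/4)
  seg 4: up by d11 = 131/16 → (109/4, -25/16)
  seg 5: left by d10 = 139/8 → (79/8, -25/16)
  seg 6: down by d11 = 131/16 → (79/8, -39/4)
  seg 7: down by d5 = 109/4 → (79/8, -37)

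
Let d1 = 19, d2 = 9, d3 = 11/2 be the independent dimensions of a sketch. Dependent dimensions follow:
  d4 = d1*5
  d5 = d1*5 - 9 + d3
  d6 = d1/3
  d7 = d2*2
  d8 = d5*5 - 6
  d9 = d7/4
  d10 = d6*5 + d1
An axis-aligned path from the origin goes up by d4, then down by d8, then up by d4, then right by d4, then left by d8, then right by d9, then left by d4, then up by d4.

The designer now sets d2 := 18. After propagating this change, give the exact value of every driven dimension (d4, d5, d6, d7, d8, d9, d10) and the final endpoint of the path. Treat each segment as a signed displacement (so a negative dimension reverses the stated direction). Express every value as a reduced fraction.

Apply edit: d2 := 18
  d4 = d1*5 = 95
  d5 = d1*5 - 9 + d3 = 183/2
  d6 = d1/3 = 19/3
  d7 = d2*2 = 36
  d8 = d5*5 - 6 = 903/2
  d9 = d7/4 = 9
  d10 = d6*5 + d1 = 152/3
Walk from origin (0, 0):
  seg 1: up by d4 = 95 → (0, 95)
  seg 2: down by d8 = 903/2 → (0, -713/2)
  seg 3: up by d4 = 95 → (0, -523/2)
  seg 4: right by d4 = 95 → (95, -523/2)
  seg 5: left by d8 = 903/2 → (-713/2, -523/2)
  seg 6: right by d9 = 9 → (-695/2, -523/2)
  seg 7: left by d4 = 95 → (-885/2, -523/2)
  seg 8: up by d4 = 95 → (-885/2, -333/2)

d4 = 95
d5 = 183/2
d6 = 19/3
d7 = 36
d8 = 903/2
d9 = 9
d10 = 152/3
endpoint = (-885/2, -333/2)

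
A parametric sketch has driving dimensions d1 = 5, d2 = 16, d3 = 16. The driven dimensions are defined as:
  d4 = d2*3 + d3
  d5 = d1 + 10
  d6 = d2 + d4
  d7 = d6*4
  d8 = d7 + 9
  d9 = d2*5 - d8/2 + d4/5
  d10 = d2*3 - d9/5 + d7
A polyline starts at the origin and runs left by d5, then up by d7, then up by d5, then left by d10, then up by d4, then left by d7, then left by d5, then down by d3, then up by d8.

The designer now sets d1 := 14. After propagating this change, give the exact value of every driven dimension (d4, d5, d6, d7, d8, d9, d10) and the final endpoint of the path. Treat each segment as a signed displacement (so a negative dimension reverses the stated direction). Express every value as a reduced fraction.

Apply edit: d1 := 14
  d4 = d2*3 + d3 = 64
  d5 = d1 + 10 = 24
  d6 = d2 + d4 = 80
  d7 = d6*4 = 320
  d8 = d7 + 9 = 329
  d9 = d2*5 - d8/2 + d4/5 = -717/10
  d10 = d2*3 - d9/5 + d7 = 19117/50
Walk from origin (0, 0):
  seg 1: left by d5 = 24 → (-24, 0)
  seg 2: up by d7 = 320 → (-24, 320)
  seg 3: up by d5 = 24 → (-24, 344)
  seg 4: left by d10 = 19117/50 → (-20317/50, 344)
  seg 5: up by d4 = 64 → (-20317/50, 408)
  seg 6: left by d7 = 320 → (-36317/50, 408)
  seg 7: left by d5 = 24 → (-37517/50, 408)
  seg 8: down by d3 = 16 → (-37517/50, 392)
  seg 9: up by d8 = 329 → (-37517/50, 721)

d4 = 64
d5 = 24
d6 = 80
d7 = 320
d8 = 329
d9 = -717/10
d10 = 19117/50
endpoint = (-37517/50, 721)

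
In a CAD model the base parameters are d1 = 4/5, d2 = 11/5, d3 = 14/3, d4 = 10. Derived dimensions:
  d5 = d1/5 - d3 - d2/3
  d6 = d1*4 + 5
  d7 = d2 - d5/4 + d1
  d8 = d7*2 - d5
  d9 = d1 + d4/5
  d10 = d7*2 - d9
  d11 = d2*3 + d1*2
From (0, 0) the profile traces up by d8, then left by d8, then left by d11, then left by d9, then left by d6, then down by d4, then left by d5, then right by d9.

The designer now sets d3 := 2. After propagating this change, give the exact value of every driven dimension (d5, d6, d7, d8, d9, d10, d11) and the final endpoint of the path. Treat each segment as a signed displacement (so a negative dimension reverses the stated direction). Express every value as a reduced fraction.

d5 = -193/75
d6 = 41/5
d7 = 1093/300
d8 = 493/50
d9 = 14/5
d10 = 673/150
d11 = 41/5
endpoint = (-3553/150, -7/50)

Apply edit: d3 := 2
  d5 = d1/5 - d3 - d2/3 = -193/75
  d6 = d1*4 + 5 = 41/5
  d7 = d2 - d5/4 + d1 = 1093/300
  d8 = d7*2 - d5 = 493/50
  d9 = d1 + d4/5 = 14/5
  d10 = d7*2 - d9 = 673/150
  d11 = d2*3 + d1*2 = 41/5
Walk from origin (0, 0):
  seg 1: up by d8 = 493/50 → (0, 493/50)
  seg 2: left by d8 = 493/50 → (-493/50, 493/50)
  seg 3: left by d11 = 41/5 → (-903/50, 493/50)
  seg 4: left by d9 = 14/5 → (-1043/50, 493/50)
  seg 5: left by d6 = 41/5 → (-1453/50, 493/50)
  seg 6: down by d4 = 10 → (-1453/50, -7/50)
  seg 7: left by d5 = -193/75 → (-3973/150, -7/50)
  seg 8: right by d9 = 14/5 → (-3553/150, -7/50)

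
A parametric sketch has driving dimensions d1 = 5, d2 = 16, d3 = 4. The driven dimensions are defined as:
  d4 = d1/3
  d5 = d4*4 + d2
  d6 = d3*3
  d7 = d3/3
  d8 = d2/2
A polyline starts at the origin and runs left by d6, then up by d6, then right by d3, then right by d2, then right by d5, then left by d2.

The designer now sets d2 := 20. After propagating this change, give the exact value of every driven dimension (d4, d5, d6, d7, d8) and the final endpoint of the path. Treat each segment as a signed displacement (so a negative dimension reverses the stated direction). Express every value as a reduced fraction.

d4 = 5/3
d5 = 80/3
d6 = 12
d7 = 4/3
d8 = 10
endpoint = (56/3, 12)

Apply edit: d2 := 20
  d4 = d1/3 = 5/3
  d5 = d4*4 + d2 = 80/3
  d6 = d3*3 = 12
  d7 = d3/3 = 4/3
  d8 = d2/2 = 10
Walk from origin (0, 0):
  seg 1: left by d6 = 12 → (-12, 0)
  seg 2: up by d6 = 12 → (-12, 12)
  seg 3: right by d3 = 4 → (-8, 12)
  seg 4: right by d2 = 20 → (12, 12)
  seg 5: right by d5 = 80/3 → (116/3, 12)
  seg 6: left by d2 = 20 → (56/3, 12)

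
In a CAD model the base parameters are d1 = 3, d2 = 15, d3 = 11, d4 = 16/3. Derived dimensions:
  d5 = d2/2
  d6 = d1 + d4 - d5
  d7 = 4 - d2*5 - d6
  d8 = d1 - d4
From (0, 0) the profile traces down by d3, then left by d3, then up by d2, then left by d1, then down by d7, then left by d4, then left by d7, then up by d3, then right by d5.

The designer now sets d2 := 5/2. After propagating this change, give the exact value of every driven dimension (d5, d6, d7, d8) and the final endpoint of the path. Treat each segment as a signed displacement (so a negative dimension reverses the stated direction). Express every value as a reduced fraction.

Apply edit: d2 := 5/2
  d5 = d2/2 = 5/4
  d6 = d1 + d4 - d5 = 85/12
  d7 = 4 - d2*5 - d6 = -187/12
  d8 = d1 - d4 = -7/3
Walk from origin (0, 0):
  seg 1: down by d3 = 11 → (0, -11)
  seg 2: left by d3 = 11 → (-11, -11)
  seg 3: up by d2 = 5/2 → (-11, -17/2)
  seg 4: left by d1 = 3 → (-14, -17/2)
  seg 5: down by d7 = -187/12 → (-14, 85/12)
  seg 6: left by d4 = 16/3 → (-58/3, 85/12)
  seg 7: left by d7 = -187/12 → (-15/4, 85/12)
  seg 8: up by d3 = 11 → (-15/4, 217/12)
  seg 9: right by d5 = 5/4 → (-5/2, 217/12)

d5 = 5/4
d6 = 85/12
d7 = -187/12
d8 = -7/3
endpoint = (-5/2, 217/12)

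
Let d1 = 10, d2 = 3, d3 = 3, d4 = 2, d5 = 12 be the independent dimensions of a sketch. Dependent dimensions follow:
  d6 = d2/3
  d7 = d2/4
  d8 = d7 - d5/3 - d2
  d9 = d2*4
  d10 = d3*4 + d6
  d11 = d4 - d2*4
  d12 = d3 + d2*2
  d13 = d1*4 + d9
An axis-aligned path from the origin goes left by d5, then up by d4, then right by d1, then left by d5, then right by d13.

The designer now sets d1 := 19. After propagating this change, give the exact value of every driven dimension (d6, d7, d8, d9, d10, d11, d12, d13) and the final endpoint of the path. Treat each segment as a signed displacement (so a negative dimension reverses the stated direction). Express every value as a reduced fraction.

d6 = 1
d7 = 3/4
d8 = -25/4
d9 = 12
d10 = 13
d11 = -10
d12 = 9
d13 = 88
endpoint = (83, 2)

Apply edit: d1 := 19
  d6 = d2/3 = 1
  d7 = d2/4 = 3/4
  d8 = d7 - d5/3 - d2 = -25/4
  d9 = d2*4 = 12
  d10 = d3*4 + d6 = 13
  d11 = d4 - d2*4 = -10
  d12 = d3 + d2*2 = 9
  d13 = d1*4 + d9 = 88
Walk from origin (0, 0):
  seg 1: left by d5 = 12 → (-12, 0)
  seg 2: up by d4 = 2 → (-12, 2)
  seg 3: right by d1 = 19 → (7, 2)
  seg 4: left by d5 = 12 → (-5, 2)
  seg 5: right by d13 = 88 → (83, 2)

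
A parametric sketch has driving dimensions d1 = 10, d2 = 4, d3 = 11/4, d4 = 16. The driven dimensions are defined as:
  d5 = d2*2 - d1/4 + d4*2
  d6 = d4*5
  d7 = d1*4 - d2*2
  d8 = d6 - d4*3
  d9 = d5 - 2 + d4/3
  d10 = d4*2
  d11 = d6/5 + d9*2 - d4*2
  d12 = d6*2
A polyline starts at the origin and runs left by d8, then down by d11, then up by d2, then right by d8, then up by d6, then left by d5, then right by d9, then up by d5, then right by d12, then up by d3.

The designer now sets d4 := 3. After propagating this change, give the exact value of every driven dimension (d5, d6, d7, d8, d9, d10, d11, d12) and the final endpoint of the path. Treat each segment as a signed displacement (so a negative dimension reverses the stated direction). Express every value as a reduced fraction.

d5 = 23/2
d6 = 15
d7 = 32
d8 = 6
d9 = 21/2
d10 = 6
d11 = 18
d12 = 30
endpoint = (29, 61/4)

Apply edit: d4 := 3
  d5 = d2*2 - d1/4 + d4*2 = 23/2
  d6 = d4*5 = 15
  d7 = d1*4 - d2*2 = 32
  d8 = d6 - d4*3 = 6
  d9 = d5 - 2 + d4/3 = 21/2
  d10 = d4*2 = 6
  d11 = d6/5 + d9*2 - d4*2 = 18
  d12 = d6*2 = 30
Walk from origin (0, 0):
  seg 1: left by d8 = 6 → (-6, 0)
  seg 2: down by d11 = 18 → (-6, -18)
  seg 3: up by d2 = 4 → (-6, -14)
  seg 4: right by d8 = 6 → (0, -14)
  seg 5: up by d6 = 15 → (0, 1)
  seg 6: left by d5 = 23/2 → (-23/2, 1)
  seg 7: right by d9 = 21/2 → (-1, 1)
  seg 8: up by d5 = 23/2 → (-1, 25/2)
  seg 9: right by d12 = 30 → (29, 25/2)
  seg 10: up by d3 = 11/4 → (29, 61/4)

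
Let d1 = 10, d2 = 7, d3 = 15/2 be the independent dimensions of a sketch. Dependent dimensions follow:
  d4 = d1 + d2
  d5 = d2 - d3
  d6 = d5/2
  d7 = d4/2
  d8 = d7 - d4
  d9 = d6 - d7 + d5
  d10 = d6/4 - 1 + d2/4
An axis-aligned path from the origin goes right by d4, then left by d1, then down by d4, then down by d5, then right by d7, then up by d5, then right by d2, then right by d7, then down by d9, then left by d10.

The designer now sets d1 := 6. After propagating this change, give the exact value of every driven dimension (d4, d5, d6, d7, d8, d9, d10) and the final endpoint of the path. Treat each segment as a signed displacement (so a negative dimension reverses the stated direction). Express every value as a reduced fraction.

Apply edit: d1 := 6
  d4 = d1 + d2 = 13
  d5 = d2 - d3 = -1/2
  d6 = d5/2 = -1/4
  d7 = d4/2 = 13/2
  d8 = d7 - d4 = -13/2
  d9 = d6 - d7 + d5 = -29/4
  d10 = d6/4 - 1 + d2/4 = 11/16
Walk from origin (0, 0):
  seg 1: right by d4 = 13 → (13, 0)
  seg 2: left by d1 = 6 → (7, 0)
  seg 3: down by d4 = 13 → (7, -13)
  seg 4: down by d5 = -1/2 → (7, -25/2)
  seg 5: right by d7 = 13/2 → (27/2, -25/2)
  seg 6: up by d5 = -1/2 → (27/2, -13)
  seg 7: right by d2 = 7 → (41/2, -13)
  seg 8: right by d7 = 13/2 → (27, -13)
  seg 9: down by d9 = -29/4 → (27, -23/4)
  seg 10: left by d10 = 11/16 → (421/16, -23/4)

d4 = 13
d5 = -1/2
d6 = -1/4
d7 = 13/2
d8 = -13/2
d9 = -29/4
d10 = 11/16
endpoint = (421/16, -23/4)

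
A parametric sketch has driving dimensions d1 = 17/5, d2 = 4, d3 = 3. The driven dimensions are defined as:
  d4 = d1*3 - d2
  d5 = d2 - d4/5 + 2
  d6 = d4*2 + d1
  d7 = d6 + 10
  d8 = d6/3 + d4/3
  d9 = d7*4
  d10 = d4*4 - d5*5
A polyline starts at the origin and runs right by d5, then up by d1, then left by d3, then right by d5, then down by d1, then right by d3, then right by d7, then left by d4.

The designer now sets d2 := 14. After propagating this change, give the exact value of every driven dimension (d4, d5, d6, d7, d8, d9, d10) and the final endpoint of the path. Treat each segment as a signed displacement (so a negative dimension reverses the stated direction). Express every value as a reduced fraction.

Apply edit: d2 := 14
  d4 = d1*3 - d2 = -19/5
  d5 = d2 - d4/5 + 2 = 419/25
  d6 = d4*2 + d1 = -21/5
  d7 = d6 + 10 = 29/5
  d8 = d6/3 + d4/3 = -8/3
  d9 = d7*4 = 116/5
  d10 = d4*4 - d5*5 = -99
Walk from origin (0, 0):
  seg 1: right by d5 = 419/25 → (419/25, 0)
  seg 2: up by d1 = 17/5 → (419/25, 17/5)
  seg 3: left by d3 = 3 → (344/25, 17/5)
  seg 4: right by d5 = 419/25 → (763/25, 17/5)
  seg 5: down by d1 = 17/5 → (763/25, 0)
  seg 6: right by d3 = 3 → (838/25, 0)
  seg 7: right by d7 = 29/5 → (983/25, 0)
  seg 8: left by d4 = -19/5 → (1078/25, 0)

d4 = -19/5
d5 = 419/25
d6 = -21/5
d7 = 29/5
d8 = -8/3
d9 = 116/5
d10 = -99
endpoint = (1078/25, 0)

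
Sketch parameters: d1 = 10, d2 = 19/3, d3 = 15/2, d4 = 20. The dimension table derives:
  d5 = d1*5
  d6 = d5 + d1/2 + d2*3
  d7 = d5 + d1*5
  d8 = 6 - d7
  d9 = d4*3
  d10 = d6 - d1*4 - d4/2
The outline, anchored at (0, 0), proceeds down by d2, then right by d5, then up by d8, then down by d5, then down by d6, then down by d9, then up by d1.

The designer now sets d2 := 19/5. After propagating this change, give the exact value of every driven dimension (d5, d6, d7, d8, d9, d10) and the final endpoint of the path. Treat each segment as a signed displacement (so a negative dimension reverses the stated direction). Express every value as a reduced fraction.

d5 = 50
d6 = 332/5
d7 = 100
d8 = -94
d9 = 60
d10 = 82/5
endpoint = (50, -1321/5)

Apply edit: d2 := 19/5
  d5 = d1*5 = 50
  d6 = d5 + d1/2 + d2*3 = 332/5
  d7 = d5 + d1*5 = 100
  d8 = 6 - d7 = -94
  d9 = d4*3 = 60
  d10 = d6 - d1*4 - d4/2 = 82/5
Walk from origin (0, 0):
  seg 1: down by d2 = 19/5 → (0, -19/5)
  seg 2: right by d5 = 50 → (50, -19/5)
  seg 3: up by d8 = -94 → (50, -489/5)
  seg 4: down by d5 = 50 → (50, -739/5)
  seg 5: down by d6 = 332/5 → (50, -1071/5)
  seg 6: down by d9 = 60 → (50, -1371/5)
  seg 7: up by d1 = 10 → (50, -1321/5)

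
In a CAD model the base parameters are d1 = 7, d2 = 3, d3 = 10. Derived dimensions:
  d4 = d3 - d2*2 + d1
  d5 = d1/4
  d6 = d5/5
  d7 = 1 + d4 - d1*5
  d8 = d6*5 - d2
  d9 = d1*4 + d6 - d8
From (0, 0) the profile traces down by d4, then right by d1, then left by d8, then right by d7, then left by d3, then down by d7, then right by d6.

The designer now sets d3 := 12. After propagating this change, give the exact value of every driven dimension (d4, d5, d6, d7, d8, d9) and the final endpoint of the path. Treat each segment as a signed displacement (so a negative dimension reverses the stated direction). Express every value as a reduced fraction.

Apply edit: d3 := 12
  d4 = d3 - d2*2 + d1 = 13
  d5 = d1/4 = 7/4
  d6 = d5/5 = 7/20
  d7 = 1 + d4 - d1*5 = -21
  d8 = d6*5 - d2 = -5/4
  d9 = d1*4 + d6 - d8 = 148/5
Walk from origin (0, 0):
  seg 1: down by d4 = 13 → (0, -13)
  seg 2: right by d1 = 7 → (7, -13)
  seg 3: left by d8 = -5/4 → (33/4, -13)
  seg 4: right by d7 = -21 → (-51/4, -13)
  seg 5: left by d3 = 12 → (-99/4, -13)
  seg 6: down by d7 = -21 → (-99/4, 8)
  seg 7: right by d6 = 7/20 → (-122/5, 8)

d4 = 13
d5 = 7/4
d6 = 7/20
d7 = -21
d8 = -5/4
d9 = 148/5
endpoint = (-122/5, 8)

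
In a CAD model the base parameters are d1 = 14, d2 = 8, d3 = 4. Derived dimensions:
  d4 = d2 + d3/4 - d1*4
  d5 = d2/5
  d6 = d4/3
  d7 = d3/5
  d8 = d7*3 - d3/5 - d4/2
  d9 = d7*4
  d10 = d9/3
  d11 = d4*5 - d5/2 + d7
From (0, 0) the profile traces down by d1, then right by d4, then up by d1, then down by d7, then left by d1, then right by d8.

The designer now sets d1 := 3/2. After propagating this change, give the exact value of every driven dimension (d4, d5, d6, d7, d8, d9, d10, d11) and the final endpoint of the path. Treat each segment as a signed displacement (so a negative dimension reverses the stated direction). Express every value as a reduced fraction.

Apply edit: d1 := 3/2
  d4 = d2 + d3/4 - d1*4 = 3
  d5 = d2/5 = 8/5
  d6 = d4/3 = 1
  d7 = d3/5 = 4/5
  d8 = d7*3 - d3/5 - d4/2 = 1/10
  d9 = d7*4 = 16/5
  d10 = d9/3 = 16/15
  d11 = d4*5 - d5/2 + d7 = 15
Walk from origin (0, 0):
  seg 1: down by d1 = 3/2 → (0, -3/2)
  seg 2: right by d4 = 3 → (3, -3/2)
  seg 3: up by d1 = 3/2 → (3, 0)
  seg 4: down by d7 = 4/5 → (3, -4/5)
  seg 5: left by d1 = 3/2 → (3/2, -4/5)
  seg 6: right by d8 = 1/10 → (8/5, -4/5)

d4 = 3
d5 = 8/5
d6 = 1
d7 = 4/5
d8 = 1/10
d9 = 16/5
d10 = 16/15
d11 = 15
endpoint = (8/5, -4/5)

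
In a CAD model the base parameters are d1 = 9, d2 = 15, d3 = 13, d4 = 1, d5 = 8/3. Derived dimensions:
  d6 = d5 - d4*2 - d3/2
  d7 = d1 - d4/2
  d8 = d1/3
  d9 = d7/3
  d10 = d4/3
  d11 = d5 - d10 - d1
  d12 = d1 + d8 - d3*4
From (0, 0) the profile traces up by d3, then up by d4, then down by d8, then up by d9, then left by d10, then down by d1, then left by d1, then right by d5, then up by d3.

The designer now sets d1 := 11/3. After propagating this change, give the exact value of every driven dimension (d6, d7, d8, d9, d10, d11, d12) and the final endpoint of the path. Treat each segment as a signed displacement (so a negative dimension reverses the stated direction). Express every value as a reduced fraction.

d6 = -35/6
d7 = 19/6
d8 = 11/9
d9 = 19/18
d10 = 1/3
d11 = -4/3
d12 = -424/9
endpoint = (-4/3, 139/6)

Apply edit: d1 := 11/3
  d6 = d5 - d4*2 - d3/2 = -35/6
  d7 = d1 - d4/2 = 19/6
  d8 = d1/3 = 11/9
  d9 = d7/3 = 19/18
  d10 = d4/3 = 1/3
  d11 = d5 - d10 - d1 = -4/3
  d12 = d1 + d8 - d3*4 = -424/9
Walk from origin (0, 0):
  seg 1: up by d3 = 13 → (0, 13)
  seg 2: up by d4 = 1 → (0, 14)
  seg 3: down by d8 = 11/9 → (0, 115/9)
  seg 4: up by d9 = 19/18 → (0, 83/6)
  seg 5: left by d10 = 1/3 → (-1/3, 83/6)
  seg 6: down by d1 = 11/3 → (-1/3, 61/6)
  seg 7: left by d1 = 11/3 → (-4, 61/6)
  seg 8: right by d5 = 8/3 → (-4/3, 61/6)
  seg 9: up by d3 = 13 → (-4/3, 139/6)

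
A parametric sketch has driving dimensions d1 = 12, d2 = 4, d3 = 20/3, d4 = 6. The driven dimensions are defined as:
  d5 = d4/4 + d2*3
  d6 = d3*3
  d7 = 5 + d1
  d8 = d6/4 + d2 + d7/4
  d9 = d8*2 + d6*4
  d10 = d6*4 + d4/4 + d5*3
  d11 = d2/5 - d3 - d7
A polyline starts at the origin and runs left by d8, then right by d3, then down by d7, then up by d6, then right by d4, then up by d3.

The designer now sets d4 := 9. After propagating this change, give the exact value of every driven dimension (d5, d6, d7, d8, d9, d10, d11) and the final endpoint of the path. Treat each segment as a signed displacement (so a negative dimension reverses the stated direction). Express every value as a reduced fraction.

d5 = 57/4
d6 = 20
d7 = 17
d8 = 53/4
d9 = 213/2
d10 = 125
d11 = -343/15
endpoint = (29/12, 29/3)

Apply edit: d4 := 9
  d5 = d4/4 + d2*3 = 57/4
  d6 = d3*3 = 20
  d7 = 5 + d1 = 17
  d8 = d6/4 + d2 + d7/4 = 53/4
  d9 = d8*2 + d6*4 = 213/2
  d10 = d6*4 + d4/4 + d5*3 = 125
  d11 = d2/5 - d3 - d7 = -343/15
Walk from origin (0, 0):
  seg 1: left by d8 = 53/4 → (-53/4, 0)
  seg 2: right by d3 = 20/3 → (-79/12, 0)
  seg 3: down by d7 = 17 → (-79/12, -17)
  seg 4: up by d6 = 20 → (-79/12, 3)
  seg 5: right by d4 = 9 → (29/12, 3)
  seg 6: up by d3 = 20/3 → (29/12, 29/3)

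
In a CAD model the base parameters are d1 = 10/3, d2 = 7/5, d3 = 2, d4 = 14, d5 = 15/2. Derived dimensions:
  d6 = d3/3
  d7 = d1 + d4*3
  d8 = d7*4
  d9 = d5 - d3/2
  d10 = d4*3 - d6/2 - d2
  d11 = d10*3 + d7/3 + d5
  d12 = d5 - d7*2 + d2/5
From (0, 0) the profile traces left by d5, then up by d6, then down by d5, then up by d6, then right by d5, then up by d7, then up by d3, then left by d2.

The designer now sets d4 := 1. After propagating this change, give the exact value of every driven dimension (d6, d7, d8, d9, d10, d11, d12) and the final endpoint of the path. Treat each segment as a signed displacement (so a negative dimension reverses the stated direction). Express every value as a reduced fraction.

Apply edit: d4 := 1
  d6 = d3/3 = 2/3
  d7 = d1 + d4*3 = 19/3
  d8 = d7*4 = 76/3
  d9 = d5 - d3/2 = 13/2
  d10 = d4*3 - d6/2 - d2 = 19/15
  d11 = d10*3 + d7/3 + d5 = 1207/90
  d12 = d5 - d7*2 + d2/5 = -733/150
Walk from origin (0, 0):
  seg 1: left by d5 = 15/2 → (-15/2, 0)
  seg 2: up by d6 = 2/3 → (-15/2, 2/3)
  seg 3: down by d5 = 15/2 → (-15/2, -41/6)
  seg 4: up by d6 = 2/3 → (-15/2, -37/6)
  seg 5: right by d5 = 15/2 → (0, -37/6)
  seg 6: up by d7 = 19/3 → (0, 1/6)
  seg 7: up by d3 = 2 → (0, 13/6)
  seg 8: left by d2 = 7/5 → (-7/5, 13/6)

d6 = 2/3
d7 = 19/3
d8 = 76/3
d9 = 13/2
d10 = 19/15
d11 = 1207/90
d12 = -733/150
endpoint = (-7/5, 13/6)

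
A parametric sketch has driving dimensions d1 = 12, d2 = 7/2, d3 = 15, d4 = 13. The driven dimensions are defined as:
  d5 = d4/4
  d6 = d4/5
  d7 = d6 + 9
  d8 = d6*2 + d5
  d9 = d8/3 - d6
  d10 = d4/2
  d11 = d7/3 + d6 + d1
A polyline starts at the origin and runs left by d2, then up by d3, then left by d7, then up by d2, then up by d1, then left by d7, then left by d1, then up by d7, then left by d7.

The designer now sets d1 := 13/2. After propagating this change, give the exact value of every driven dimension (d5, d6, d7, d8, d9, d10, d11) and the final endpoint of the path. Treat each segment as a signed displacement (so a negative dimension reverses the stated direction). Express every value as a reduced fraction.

Apply edit: d1 := 13/2
  d5 = d4/4 = 13/4
  d6 = d4/5 = 13/5
  d7 = d6 + 9 = 58/5
  d8 = d6*2 + d5 = 169/20
  d9 = d8/3 - d6 = 13/60
  d10 = d4/2 = 13/2
  d11 = d7/3 + d6 + d1 = 389/30
Walk from origin (0, 0):
  seg 1: left by d2 = 7/2 → (-7/2, 0)
  seg 2: up by d3 = 15 → (-7/2, 15)
  seg 3: left by d7 = 58/5 → (-151/10, 15)
  seg 4: up by d2 = 7/2 → (-151/10, 37/2)
  seg 5: up by d1 = 13/2 → (-151/10, 25)
  seg 6: left by d7 = 58/5 → (-267/10, 25)
  seg 7: left by d1 = 13/2 → (-166/5, 25)
  seg 8: up by d7 = 58/5 → (-166/5, 183/5)
  seg 9: left by d7 = 58/5 → (-224/5, 183/5)

d5 = 13/4
d6 = 13/5
d7 = 58/5
d8 = 169/20
d9 = 13/60
d10 = 13/2
d11 = 389/30
endpoint = (-224/5, 183/5)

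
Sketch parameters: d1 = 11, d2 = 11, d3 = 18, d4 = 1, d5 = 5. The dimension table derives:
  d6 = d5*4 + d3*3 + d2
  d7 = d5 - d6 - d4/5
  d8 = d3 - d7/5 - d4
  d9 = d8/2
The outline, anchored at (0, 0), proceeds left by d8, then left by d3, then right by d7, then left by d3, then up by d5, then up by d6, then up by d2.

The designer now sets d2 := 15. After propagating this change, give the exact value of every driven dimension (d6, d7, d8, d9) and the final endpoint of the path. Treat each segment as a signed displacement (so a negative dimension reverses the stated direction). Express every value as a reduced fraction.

d6 = 89
d7 = -421/5
d8 = 846/25
d9 = 423/25
endpoint = (-3851/25, 109)

Apply edit: d2 := 15
  d6 = d5*4 + d3*3 + d2 = 89
  d7 = d5 - d6 - d4/5 = -421/5
  d8 = d3 - d7/5 - d4 = 846/25
  d9 = d8/2 = 423/25
Walk from origin (0, 0):
  seg 1: left by d8 = 846/25 → (-846/25, 0)
  seg 2: left by d3 = 18 → (-1296/25, 0)
  seg 3: right by d7 = -421/5 → (-3401/25, 0)
  seg 4: left by d3 = 18 → (-3851/25, 0)
  seg 5: up by d5 = 5 → (-3851/25, 5)
  seg 6: up by d6 = 89 → (-3851/25, 94)
  seg 7: up by d2 = 15 → (-3851/25, 109)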